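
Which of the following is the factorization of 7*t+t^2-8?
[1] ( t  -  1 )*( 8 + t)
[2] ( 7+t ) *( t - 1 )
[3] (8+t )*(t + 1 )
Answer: 1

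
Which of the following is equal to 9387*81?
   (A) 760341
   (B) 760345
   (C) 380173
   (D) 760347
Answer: D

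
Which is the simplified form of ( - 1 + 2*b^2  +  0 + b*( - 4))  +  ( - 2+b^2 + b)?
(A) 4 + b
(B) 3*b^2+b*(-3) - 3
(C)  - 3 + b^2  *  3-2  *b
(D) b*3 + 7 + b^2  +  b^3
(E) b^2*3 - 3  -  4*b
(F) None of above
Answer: B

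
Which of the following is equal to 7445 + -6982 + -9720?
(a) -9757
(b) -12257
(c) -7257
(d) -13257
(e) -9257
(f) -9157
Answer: e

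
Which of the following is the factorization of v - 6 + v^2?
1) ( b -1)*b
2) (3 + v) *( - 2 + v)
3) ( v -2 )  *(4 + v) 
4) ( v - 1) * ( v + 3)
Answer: 2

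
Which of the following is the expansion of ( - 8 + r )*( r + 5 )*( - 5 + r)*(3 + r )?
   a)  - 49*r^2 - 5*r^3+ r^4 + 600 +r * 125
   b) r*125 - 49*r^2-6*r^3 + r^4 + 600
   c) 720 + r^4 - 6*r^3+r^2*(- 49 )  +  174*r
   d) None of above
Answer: a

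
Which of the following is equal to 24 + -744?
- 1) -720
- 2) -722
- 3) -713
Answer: 1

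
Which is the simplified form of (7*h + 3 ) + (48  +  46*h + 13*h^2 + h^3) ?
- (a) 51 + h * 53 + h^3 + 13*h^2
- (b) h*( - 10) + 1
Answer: a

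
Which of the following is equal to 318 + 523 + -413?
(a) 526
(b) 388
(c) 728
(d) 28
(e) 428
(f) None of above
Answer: e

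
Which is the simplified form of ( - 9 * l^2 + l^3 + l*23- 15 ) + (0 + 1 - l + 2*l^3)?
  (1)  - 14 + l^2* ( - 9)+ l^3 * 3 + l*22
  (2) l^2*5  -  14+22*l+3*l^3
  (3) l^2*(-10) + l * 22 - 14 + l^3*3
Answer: 1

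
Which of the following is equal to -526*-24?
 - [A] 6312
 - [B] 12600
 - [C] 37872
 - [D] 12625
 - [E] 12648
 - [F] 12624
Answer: F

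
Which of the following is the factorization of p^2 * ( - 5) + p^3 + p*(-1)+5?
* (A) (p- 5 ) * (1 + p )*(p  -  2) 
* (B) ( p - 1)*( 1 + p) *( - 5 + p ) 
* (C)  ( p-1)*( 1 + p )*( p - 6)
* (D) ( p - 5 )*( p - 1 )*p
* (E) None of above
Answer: B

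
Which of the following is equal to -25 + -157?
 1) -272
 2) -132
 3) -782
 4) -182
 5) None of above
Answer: 4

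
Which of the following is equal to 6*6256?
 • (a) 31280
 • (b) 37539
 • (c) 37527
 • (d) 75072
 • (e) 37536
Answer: e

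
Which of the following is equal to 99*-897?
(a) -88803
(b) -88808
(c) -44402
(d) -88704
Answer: a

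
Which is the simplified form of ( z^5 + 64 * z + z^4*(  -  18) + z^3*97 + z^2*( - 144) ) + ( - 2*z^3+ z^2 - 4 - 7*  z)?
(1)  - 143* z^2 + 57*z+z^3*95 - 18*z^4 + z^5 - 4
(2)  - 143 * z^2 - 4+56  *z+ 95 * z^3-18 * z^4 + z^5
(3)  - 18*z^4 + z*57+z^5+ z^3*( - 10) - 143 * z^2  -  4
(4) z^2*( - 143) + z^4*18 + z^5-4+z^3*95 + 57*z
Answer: 1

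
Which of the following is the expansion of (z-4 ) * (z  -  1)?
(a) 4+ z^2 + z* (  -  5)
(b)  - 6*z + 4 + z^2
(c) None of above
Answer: a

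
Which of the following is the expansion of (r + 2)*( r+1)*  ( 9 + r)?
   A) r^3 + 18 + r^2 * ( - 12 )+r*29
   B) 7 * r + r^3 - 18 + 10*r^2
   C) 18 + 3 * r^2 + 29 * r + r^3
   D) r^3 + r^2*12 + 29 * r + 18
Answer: D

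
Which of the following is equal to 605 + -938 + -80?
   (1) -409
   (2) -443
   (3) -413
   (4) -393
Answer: 3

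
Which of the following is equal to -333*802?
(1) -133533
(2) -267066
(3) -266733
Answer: 2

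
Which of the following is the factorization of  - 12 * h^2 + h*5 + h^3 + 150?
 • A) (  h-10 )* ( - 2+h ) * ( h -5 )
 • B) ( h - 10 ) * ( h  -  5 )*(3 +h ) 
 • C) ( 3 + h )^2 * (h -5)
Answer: B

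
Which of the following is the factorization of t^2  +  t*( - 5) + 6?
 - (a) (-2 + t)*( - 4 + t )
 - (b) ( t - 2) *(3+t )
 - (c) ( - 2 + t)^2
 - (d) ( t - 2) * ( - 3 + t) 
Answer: d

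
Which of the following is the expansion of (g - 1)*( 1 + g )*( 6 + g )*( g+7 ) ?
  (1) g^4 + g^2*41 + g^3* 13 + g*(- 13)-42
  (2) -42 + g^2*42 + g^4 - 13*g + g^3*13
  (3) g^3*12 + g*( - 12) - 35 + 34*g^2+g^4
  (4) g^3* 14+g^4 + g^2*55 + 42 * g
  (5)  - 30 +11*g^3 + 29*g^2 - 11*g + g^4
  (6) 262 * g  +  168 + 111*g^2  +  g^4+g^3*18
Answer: 1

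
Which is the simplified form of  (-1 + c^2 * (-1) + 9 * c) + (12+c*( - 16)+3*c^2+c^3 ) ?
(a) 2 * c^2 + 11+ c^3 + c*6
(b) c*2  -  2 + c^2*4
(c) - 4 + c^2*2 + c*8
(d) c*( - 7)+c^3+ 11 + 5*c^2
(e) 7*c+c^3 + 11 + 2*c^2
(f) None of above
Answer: f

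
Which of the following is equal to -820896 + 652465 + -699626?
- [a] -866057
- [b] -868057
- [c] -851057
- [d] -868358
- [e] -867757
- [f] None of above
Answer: b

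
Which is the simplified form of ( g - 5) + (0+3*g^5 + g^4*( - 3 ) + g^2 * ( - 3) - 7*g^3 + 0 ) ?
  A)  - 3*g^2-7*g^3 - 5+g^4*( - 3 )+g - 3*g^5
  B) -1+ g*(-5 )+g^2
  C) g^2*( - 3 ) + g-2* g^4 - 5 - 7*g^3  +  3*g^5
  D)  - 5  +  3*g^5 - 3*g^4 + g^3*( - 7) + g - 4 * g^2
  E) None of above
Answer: E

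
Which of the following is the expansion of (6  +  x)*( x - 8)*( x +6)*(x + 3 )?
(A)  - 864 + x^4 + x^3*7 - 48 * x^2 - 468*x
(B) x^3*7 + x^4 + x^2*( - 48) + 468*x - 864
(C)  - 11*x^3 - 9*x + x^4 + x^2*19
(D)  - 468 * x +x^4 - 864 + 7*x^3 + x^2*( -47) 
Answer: A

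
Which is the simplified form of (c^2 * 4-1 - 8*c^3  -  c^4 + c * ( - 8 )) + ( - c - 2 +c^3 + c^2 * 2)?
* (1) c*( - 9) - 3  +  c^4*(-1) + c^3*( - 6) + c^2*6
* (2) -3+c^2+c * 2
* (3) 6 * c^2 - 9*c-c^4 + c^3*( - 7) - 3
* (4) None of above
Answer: 3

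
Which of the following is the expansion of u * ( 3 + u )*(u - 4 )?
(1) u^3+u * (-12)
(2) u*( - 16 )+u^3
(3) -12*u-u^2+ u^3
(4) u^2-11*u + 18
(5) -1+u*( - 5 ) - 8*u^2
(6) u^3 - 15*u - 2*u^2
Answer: 3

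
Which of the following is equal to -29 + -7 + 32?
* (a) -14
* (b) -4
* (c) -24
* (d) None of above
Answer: b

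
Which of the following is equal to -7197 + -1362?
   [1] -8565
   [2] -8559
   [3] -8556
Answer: 2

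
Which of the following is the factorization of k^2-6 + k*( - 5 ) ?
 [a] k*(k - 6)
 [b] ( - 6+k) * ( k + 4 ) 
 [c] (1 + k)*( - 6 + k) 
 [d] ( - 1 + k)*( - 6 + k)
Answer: c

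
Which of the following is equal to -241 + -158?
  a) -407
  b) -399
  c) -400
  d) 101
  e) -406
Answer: b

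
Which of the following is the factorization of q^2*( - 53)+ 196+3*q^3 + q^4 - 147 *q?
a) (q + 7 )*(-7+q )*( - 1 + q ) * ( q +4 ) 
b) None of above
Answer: a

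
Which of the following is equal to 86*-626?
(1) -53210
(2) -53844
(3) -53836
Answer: 3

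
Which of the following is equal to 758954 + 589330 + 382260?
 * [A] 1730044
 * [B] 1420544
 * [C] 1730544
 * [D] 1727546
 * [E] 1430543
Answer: C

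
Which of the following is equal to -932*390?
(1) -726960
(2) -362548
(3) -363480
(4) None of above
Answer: 3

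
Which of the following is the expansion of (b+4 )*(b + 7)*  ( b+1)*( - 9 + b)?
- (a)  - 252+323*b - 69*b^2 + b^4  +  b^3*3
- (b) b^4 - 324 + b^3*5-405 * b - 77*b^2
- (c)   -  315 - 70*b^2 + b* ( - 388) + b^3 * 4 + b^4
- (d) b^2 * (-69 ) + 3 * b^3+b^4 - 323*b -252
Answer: d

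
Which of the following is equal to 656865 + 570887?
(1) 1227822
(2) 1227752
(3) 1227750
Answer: 2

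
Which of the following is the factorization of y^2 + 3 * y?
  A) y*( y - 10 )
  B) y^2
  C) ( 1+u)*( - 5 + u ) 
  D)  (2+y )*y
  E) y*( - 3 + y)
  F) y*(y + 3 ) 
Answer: F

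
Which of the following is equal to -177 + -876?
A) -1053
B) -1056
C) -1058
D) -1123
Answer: A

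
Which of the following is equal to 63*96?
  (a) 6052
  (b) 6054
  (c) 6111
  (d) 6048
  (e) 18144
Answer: d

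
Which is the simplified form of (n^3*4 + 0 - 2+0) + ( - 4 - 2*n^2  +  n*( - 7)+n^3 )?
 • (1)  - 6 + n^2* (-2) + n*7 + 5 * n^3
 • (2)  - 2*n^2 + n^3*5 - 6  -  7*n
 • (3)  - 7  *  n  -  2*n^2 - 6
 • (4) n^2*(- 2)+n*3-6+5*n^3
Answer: 2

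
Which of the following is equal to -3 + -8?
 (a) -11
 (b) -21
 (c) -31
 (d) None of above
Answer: a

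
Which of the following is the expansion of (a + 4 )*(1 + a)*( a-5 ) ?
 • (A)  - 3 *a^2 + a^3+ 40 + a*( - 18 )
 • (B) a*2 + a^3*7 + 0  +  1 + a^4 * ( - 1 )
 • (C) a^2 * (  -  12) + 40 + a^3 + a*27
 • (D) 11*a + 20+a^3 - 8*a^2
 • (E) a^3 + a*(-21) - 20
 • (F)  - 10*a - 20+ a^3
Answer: E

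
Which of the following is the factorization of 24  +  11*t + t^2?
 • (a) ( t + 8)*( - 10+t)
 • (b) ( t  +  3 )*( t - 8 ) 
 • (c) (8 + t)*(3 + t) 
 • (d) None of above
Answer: c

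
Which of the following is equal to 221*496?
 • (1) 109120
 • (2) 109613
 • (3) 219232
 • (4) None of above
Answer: 4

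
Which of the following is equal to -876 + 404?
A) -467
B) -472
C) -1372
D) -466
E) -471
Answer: B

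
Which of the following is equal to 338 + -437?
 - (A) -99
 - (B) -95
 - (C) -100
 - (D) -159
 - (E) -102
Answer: A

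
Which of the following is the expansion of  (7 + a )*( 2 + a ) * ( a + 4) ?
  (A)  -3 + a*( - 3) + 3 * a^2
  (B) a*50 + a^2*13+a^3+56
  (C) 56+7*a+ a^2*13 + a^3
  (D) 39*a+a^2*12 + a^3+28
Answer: B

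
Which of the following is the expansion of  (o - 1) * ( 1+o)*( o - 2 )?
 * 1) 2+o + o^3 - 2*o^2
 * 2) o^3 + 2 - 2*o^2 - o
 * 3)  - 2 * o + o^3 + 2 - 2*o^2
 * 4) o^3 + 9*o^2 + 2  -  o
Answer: 2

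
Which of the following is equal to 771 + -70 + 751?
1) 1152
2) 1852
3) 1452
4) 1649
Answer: 3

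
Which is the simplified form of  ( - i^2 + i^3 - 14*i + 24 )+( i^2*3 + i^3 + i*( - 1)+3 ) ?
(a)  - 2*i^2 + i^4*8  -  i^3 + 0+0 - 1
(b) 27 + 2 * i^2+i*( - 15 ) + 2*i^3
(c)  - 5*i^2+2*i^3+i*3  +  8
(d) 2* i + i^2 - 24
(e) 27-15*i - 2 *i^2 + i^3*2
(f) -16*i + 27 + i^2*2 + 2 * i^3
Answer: b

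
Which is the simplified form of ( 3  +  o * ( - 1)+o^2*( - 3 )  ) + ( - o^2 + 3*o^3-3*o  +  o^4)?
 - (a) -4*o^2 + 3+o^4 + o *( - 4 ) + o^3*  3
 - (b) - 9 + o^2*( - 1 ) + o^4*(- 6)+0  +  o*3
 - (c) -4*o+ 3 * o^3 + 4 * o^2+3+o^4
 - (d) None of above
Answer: a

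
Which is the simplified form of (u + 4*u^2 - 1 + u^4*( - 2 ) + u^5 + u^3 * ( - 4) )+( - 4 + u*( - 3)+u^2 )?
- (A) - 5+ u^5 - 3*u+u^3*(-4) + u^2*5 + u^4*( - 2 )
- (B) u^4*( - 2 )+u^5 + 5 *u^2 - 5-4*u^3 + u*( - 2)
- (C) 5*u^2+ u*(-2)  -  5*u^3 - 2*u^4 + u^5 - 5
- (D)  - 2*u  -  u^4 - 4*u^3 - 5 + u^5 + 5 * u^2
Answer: B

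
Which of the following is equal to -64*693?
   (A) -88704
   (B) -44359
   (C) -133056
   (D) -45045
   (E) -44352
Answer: E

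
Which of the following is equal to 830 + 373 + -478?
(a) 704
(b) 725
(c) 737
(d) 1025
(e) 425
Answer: b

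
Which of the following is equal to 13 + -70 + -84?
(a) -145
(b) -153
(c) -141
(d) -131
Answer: c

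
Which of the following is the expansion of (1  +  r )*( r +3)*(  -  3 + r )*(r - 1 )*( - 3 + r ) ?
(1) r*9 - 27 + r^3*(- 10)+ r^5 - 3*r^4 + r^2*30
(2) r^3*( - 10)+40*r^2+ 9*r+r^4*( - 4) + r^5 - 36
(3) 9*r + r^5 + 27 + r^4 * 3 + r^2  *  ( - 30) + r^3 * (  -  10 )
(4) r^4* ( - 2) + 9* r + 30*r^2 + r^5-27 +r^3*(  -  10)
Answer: 1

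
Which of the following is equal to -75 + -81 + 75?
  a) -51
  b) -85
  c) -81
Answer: c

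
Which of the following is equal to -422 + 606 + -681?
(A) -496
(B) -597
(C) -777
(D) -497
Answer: D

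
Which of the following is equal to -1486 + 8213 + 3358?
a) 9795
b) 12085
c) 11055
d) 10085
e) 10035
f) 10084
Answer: d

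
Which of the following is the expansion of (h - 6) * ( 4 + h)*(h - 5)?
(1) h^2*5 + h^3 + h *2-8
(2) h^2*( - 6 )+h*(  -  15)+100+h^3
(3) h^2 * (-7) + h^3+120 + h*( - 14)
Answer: 3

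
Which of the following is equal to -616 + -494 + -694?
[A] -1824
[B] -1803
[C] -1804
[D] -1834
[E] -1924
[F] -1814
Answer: C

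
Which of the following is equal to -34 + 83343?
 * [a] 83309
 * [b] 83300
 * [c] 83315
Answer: a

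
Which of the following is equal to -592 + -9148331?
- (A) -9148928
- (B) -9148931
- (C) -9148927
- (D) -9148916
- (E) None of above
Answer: E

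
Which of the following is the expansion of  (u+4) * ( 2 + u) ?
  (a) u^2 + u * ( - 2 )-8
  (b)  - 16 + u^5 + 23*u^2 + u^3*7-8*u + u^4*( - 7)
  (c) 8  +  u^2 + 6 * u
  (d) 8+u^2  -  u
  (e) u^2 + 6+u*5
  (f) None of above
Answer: c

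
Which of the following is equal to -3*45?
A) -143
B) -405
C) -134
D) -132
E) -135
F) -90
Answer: E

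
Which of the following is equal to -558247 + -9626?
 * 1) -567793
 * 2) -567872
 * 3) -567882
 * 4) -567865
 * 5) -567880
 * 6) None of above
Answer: 6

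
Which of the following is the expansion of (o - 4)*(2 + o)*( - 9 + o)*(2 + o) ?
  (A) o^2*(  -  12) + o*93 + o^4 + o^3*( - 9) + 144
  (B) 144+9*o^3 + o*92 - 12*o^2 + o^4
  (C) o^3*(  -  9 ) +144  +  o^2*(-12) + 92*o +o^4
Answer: C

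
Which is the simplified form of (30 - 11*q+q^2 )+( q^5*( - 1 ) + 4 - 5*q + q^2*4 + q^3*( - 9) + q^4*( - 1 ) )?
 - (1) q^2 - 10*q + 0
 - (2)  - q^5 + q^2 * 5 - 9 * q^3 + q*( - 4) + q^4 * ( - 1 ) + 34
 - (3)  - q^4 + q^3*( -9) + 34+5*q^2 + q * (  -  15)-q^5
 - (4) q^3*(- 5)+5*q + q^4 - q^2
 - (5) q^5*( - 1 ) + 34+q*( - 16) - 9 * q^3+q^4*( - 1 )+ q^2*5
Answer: 5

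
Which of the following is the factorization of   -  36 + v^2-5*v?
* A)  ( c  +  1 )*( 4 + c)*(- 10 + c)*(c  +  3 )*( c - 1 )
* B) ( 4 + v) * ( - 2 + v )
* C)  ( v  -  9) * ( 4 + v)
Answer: C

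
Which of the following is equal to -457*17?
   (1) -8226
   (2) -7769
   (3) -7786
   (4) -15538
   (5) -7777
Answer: 2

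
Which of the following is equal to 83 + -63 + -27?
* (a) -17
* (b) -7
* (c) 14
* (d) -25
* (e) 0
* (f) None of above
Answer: b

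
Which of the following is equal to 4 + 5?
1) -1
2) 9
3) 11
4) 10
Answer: 2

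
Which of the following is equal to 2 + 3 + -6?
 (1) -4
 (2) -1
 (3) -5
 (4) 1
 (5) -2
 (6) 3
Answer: 2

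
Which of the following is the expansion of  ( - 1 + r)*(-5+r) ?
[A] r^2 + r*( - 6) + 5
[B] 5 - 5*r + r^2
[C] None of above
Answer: A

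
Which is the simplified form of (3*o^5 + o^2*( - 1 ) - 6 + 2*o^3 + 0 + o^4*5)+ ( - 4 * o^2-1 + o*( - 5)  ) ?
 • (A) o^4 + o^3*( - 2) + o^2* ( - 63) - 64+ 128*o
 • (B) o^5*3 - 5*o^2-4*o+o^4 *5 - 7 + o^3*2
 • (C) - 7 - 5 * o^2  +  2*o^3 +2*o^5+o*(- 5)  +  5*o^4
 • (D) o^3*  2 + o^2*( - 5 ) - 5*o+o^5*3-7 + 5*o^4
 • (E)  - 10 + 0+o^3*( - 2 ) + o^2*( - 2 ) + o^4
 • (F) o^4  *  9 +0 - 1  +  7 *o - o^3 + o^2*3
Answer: D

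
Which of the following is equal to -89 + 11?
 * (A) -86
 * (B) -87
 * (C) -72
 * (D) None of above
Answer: D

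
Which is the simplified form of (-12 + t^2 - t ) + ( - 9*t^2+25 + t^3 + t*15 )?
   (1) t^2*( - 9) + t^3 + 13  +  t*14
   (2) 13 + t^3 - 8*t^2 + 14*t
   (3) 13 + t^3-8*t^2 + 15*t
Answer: 2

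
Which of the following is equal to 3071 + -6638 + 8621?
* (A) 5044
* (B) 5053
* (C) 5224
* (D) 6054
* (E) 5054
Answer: E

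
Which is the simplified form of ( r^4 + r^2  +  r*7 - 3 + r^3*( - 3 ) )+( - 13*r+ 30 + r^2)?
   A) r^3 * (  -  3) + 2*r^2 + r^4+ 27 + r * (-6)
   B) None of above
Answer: A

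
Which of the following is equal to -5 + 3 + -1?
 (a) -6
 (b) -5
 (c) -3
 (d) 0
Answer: c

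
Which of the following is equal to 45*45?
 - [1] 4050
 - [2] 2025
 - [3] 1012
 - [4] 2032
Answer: 2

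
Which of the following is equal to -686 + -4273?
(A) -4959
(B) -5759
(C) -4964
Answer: A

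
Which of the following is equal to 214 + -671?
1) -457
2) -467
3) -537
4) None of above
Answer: 1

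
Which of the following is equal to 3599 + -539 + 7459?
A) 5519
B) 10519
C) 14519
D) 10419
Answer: B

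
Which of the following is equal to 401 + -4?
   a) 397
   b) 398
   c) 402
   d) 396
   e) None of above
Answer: a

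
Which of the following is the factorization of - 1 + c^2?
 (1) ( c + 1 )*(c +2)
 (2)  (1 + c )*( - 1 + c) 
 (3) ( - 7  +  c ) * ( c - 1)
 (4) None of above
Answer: 2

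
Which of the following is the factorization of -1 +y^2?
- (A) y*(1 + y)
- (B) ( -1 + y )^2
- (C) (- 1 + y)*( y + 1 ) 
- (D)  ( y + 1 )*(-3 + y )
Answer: C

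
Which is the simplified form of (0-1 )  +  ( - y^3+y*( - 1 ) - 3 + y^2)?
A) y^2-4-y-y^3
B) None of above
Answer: A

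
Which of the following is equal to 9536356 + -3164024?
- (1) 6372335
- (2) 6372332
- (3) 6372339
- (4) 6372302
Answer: 2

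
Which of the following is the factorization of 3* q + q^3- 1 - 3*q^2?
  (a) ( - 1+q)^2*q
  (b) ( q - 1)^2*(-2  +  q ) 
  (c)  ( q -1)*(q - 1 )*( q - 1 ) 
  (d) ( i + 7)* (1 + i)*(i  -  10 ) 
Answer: c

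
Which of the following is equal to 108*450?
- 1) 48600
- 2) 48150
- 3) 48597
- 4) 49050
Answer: 1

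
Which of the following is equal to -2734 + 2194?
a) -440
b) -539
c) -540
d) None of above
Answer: c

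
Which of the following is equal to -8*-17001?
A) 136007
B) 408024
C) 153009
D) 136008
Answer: D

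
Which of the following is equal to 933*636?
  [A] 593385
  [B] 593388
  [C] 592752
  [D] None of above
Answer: B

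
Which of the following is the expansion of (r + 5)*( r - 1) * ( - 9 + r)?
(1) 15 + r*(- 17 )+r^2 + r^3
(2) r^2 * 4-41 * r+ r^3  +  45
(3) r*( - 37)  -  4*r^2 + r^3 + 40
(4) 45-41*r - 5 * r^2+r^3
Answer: 4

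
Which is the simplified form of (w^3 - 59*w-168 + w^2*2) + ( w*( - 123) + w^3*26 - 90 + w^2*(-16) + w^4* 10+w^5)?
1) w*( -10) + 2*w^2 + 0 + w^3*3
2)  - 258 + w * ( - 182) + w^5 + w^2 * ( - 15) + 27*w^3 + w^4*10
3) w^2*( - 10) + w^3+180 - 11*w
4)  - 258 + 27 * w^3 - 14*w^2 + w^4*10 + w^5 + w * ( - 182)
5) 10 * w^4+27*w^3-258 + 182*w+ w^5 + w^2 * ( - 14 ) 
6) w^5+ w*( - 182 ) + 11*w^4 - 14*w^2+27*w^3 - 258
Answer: 4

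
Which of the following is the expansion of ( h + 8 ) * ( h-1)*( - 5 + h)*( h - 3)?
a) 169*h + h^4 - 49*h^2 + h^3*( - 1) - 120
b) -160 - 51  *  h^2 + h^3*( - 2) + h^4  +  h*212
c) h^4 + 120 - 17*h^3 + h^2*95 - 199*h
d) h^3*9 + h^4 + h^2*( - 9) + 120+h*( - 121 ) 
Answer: a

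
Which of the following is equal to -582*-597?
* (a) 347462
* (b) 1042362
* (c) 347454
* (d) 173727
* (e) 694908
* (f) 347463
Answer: c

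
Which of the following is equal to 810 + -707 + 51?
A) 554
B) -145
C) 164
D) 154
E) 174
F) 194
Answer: D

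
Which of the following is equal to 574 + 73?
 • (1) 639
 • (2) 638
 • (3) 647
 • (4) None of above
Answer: 3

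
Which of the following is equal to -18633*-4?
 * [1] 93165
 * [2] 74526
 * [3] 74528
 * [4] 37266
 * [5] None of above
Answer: 5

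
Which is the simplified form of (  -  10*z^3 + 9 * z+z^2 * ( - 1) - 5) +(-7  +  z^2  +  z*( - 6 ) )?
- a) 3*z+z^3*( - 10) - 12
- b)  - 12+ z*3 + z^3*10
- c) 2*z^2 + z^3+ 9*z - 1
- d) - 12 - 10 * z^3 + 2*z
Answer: a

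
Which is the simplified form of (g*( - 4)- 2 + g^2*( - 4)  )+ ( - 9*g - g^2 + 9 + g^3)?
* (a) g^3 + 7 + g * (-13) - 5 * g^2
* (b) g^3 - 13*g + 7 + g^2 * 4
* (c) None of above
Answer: a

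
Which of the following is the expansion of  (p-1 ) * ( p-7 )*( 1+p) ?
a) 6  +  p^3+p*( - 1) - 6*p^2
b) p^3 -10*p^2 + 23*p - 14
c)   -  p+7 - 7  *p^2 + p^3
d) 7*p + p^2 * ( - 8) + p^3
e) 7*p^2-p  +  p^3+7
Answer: c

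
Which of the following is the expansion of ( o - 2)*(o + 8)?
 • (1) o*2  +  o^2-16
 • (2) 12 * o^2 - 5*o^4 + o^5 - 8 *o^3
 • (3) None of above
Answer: 3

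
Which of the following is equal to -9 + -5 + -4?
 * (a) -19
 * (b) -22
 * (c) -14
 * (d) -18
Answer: d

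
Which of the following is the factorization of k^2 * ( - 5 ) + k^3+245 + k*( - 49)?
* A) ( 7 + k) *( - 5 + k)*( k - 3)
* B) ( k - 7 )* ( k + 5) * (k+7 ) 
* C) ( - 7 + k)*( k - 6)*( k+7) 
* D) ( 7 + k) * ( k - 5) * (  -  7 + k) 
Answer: D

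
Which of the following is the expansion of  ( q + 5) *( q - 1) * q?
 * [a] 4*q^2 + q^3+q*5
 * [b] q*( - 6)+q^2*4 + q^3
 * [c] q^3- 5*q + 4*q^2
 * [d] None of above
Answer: c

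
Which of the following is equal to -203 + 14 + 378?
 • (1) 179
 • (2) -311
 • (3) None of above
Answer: 3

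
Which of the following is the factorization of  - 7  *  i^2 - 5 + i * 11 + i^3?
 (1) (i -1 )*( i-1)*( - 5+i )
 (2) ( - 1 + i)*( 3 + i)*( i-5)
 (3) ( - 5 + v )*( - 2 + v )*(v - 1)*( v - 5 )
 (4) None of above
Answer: 1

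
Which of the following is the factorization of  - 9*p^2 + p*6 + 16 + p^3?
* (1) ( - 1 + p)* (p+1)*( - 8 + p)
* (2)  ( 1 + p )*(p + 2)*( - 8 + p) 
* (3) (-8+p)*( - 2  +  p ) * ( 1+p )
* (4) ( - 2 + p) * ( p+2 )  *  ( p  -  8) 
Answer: 3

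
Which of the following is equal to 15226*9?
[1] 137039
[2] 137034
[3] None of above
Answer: 2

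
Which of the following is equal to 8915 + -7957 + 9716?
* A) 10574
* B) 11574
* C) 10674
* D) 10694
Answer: C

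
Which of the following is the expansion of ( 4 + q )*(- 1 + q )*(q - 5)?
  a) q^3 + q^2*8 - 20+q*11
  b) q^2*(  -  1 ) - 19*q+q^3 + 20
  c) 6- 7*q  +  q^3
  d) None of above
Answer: d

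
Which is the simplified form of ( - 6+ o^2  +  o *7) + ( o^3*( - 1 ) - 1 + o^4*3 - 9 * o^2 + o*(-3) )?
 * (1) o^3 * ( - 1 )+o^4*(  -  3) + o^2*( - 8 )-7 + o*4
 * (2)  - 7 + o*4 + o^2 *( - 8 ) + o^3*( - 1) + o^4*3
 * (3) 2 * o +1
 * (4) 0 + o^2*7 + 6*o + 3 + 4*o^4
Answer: 2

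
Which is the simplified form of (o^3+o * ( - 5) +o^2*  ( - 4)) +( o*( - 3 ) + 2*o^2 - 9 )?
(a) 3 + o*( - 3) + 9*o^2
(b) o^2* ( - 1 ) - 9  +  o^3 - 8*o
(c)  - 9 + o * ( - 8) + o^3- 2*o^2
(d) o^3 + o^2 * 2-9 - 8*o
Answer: c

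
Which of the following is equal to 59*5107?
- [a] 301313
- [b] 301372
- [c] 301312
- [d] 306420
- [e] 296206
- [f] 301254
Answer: a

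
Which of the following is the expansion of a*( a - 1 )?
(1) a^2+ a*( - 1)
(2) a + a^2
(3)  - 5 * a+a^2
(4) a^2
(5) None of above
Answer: 1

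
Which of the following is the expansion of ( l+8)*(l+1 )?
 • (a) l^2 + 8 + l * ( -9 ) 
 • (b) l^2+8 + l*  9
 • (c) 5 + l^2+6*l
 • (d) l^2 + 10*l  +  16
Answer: b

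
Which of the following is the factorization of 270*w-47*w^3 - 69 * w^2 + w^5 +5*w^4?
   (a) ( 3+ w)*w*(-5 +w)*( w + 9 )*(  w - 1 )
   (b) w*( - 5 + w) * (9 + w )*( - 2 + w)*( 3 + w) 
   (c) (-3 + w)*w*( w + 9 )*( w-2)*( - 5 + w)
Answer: b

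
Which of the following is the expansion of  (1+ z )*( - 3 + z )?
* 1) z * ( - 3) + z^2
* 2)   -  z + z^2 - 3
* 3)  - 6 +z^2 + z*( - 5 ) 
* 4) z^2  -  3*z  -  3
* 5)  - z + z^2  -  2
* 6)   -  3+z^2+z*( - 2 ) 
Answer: 6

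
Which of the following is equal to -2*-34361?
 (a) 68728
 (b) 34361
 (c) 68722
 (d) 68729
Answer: c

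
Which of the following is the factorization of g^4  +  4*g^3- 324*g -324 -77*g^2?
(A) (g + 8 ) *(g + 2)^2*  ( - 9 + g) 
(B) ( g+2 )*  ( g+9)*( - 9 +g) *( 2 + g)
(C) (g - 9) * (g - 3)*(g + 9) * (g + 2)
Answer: B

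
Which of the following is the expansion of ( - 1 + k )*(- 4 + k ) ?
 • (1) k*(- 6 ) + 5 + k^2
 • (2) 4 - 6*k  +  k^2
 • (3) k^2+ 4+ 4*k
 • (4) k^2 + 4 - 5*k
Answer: 4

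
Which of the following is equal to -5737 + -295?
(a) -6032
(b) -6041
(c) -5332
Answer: a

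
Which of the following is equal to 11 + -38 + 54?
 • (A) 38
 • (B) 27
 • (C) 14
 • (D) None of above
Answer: B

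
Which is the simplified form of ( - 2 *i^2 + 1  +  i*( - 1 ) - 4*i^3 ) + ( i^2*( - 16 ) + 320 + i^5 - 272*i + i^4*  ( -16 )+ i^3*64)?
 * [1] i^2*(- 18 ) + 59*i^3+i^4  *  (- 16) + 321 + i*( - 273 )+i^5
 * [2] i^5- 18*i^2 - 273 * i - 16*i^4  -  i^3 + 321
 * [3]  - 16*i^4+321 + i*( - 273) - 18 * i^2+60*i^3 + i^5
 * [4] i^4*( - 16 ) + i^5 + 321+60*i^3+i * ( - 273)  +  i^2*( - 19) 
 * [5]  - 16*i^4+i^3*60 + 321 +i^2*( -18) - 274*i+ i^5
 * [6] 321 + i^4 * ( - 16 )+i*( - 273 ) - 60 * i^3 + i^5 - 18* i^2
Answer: 3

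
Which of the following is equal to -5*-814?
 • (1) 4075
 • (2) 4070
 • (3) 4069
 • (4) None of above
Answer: 2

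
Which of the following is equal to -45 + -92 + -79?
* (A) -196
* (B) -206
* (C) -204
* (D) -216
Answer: D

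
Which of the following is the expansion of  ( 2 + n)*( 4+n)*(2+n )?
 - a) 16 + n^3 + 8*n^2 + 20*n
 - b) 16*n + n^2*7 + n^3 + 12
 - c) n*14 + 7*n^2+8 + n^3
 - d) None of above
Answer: a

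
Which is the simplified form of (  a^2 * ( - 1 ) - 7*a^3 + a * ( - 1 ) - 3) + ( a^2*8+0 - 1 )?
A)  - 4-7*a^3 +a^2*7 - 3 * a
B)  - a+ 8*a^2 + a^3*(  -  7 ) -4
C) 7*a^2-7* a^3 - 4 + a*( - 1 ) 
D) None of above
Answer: C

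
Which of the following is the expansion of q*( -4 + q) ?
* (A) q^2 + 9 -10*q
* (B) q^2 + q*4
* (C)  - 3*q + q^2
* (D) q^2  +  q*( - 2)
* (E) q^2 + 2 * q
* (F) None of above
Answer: F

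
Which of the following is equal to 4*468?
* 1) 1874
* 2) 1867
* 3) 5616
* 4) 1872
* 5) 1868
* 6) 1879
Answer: 4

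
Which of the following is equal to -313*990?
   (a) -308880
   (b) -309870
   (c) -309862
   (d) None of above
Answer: b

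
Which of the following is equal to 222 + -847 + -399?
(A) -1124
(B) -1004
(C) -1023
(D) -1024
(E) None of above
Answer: D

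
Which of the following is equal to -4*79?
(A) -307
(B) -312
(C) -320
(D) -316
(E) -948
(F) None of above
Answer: D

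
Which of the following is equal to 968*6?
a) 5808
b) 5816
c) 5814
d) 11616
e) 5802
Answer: a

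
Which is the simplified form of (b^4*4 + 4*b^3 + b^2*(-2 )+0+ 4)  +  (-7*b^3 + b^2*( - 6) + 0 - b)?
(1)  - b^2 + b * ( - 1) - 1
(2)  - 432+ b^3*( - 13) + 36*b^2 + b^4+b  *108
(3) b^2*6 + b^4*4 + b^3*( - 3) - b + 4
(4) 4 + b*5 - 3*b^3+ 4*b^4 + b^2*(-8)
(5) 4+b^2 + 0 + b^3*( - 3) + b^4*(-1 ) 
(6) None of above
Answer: 6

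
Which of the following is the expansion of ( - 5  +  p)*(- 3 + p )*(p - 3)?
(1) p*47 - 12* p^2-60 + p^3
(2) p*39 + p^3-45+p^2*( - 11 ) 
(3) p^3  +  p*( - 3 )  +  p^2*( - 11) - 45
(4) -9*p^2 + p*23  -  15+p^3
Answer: 2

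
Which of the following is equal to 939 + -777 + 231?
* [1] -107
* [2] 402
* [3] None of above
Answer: 3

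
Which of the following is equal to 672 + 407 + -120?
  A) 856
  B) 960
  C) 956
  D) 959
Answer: D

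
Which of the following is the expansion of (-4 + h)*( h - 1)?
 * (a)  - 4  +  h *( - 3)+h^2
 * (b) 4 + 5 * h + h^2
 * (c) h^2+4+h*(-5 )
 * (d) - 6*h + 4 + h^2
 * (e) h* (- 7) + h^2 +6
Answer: c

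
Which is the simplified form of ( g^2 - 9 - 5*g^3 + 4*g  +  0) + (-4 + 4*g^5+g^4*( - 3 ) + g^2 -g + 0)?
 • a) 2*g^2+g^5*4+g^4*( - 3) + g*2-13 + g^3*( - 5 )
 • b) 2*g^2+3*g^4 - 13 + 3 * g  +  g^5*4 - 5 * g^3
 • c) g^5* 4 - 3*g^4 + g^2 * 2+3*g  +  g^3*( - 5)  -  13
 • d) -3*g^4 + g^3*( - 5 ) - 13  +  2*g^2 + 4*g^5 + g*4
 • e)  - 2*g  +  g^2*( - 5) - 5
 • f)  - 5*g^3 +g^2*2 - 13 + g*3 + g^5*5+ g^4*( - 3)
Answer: c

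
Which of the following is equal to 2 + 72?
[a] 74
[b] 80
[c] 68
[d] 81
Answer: a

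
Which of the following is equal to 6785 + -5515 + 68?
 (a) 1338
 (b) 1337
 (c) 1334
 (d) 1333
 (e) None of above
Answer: a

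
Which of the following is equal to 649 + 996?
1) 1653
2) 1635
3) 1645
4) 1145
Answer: 3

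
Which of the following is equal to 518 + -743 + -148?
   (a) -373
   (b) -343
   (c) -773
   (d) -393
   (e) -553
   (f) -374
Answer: a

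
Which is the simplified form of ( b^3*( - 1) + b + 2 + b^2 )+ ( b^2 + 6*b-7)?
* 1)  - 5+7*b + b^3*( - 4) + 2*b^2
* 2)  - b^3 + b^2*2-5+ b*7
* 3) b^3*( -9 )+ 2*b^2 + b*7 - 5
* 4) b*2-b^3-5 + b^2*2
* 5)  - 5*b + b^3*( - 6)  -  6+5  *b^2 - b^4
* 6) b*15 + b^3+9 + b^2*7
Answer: 2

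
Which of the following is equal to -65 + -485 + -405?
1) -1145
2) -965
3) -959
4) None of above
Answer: 4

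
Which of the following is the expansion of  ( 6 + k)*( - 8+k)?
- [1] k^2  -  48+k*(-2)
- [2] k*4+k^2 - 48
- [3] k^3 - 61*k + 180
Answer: 1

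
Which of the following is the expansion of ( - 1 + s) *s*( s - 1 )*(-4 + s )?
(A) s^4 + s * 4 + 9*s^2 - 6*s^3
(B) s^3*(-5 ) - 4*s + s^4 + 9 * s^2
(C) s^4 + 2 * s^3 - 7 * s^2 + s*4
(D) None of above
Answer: D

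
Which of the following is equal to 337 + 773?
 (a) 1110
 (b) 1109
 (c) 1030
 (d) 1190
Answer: a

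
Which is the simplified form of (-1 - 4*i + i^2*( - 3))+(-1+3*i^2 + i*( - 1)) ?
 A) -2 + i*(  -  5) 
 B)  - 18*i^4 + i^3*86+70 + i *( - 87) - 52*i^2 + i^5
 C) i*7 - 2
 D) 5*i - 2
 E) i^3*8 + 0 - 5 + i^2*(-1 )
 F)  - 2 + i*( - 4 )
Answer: A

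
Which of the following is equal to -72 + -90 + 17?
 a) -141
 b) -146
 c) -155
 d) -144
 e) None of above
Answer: e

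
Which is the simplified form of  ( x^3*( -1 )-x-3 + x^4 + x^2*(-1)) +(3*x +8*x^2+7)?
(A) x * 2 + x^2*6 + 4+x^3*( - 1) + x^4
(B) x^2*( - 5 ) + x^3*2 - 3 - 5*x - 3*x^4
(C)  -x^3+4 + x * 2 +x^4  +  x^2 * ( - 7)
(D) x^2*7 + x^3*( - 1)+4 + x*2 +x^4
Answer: D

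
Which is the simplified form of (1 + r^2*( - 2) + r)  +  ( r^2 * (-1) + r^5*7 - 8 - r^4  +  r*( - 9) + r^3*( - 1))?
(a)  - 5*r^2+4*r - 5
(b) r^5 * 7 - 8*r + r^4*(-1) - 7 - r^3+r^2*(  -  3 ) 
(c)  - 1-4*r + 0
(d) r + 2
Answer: b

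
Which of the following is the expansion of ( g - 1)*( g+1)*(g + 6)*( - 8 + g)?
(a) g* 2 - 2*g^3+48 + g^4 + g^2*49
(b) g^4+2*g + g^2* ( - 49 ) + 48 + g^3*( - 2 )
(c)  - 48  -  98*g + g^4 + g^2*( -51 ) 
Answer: b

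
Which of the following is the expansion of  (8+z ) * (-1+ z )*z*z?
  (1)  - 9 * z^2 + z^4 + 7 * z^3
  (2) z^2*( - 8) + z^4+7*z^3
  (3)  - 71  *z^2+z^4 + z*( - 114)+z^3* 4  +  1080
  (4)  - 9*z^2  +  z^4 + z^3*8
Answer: 2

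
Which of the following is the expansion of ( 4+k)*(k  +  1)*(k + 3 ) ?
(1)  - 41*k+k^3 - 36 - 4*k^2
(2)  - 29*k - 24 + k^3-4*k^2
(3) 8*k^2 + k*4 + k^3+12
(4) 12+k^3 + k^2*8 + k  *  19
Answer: 4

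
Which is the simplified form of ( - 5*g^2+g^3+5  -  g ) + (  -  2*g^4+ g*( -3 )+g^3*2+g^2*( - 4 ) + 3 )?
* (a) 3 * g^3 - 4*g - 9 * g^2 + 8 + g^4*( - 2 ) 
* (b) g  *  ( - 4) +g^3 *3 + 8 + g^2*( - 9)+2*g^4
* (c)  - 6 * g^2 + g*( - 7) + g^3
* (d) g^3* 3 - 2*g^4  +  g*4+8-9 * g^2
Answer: a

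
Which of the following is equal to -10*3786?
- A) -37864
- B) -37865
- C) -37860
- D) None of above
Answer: C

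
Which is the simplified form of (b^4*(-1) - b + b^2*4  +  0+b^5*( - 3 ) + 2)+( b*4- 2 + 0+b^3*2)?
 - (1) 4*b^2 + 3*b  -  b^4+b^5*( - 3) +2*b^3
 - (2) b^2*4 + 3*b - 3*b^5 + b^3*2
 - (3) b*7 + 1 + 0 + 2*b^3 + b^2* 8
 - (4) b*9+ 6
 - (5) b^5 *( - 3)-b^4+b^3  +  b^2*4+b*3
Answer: 1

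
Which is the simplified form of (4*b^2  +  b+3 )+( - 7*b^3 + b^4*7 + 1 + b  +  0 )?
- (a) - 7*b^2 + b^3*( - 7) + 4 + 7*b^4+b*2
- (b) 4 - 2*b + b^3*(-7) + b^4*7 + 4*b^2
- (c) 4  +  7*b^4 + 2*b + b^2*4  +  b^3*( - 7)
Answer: c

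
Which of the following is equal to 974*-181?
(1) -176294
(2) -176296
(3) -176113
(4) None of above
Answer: 1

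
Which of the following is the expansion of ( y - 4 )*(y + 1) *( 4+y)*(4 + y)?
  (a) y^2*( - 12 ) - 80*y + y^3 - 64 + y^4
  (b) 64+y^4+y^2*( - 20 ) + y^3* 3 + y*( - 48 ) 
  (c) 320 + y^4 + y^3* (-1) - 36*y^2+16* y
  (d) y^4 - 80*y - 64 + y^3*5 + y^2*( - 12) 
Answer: d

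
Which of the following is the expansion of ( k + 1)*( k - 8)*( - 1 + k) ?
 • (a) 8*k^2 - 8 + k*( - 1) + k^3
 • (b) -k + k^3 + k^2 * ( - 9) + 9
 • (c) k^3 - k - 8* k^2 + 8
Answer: c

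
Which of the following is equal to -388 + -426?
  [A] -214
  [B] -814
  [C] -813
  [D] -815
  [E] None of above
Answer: B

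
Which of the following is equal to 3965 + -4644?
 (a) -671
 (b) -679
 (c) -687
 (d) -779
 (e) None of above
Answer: b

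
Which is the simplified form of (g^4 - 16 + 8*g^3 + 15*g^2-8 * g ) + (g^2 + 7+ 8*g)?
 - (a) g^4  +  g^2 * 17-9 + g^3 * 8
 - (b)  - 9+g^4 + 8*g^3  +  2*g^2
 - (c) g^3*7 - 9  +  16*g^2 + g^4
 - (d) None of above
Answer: d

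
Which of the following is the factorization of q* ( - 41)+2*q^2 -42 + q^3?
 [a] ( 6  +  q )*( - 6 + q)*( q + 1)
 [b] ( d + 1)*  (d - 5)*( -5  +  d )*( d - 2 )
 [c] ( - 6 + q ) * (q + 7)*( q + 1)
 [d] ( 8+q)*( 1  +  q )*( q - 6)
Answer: c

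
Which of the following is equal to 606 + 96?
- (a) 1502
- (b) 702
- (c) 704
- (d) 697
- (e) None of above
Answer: b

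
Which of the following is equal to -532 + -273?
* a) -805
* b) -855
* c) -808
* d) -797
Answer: a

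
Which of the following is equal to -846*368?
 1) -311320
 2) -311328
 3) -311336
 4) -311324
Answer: 2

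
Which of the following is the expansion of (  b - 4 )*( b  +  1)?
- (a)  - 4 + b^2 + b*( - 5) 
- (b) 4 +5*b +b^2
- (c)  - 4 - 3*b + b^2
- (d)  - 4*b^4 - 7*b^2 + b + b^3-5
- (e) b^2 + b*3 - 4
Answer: c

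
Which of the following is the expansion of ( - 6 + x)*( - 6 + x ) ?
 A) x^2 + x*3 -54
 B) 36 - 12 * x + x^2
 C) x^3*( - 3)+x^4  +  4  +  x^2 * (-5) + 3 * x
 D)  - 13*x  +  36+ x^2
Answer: B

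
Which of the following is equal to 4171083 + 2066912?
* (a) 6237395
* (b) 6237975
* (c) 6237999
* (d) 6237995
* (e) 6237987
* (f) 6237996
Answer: d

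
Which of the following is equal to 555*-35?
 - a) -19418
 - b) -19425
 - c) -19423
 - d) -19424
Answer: b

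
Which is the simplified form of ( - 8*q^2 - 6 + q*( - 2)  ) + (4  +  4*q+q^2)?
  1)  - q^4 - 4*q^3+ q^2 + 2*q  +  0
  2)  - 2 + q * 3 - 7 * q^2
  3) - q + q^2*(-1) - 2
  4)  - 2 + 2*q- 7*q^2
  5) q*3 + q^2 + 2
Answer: 4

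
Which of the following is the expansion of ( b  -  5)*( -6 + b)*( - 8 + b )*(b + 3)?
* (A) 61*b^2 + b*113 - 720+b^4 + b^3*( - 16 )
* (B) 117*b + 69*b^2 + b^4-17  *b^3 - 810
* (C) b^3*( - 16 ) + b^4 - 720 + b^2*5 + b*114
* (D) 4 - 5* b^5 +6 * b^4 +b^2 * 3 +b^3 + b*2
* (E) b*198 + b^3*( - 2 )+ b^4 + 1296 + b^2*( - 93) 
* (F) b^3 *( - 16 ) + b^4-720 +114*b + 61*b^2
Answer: F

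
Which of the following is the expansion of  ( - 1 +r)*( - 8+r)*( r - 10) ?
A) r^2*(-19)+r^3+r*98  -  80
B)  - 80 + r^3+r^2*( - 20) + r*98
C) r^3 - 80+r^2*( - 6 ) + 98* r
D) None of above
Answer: A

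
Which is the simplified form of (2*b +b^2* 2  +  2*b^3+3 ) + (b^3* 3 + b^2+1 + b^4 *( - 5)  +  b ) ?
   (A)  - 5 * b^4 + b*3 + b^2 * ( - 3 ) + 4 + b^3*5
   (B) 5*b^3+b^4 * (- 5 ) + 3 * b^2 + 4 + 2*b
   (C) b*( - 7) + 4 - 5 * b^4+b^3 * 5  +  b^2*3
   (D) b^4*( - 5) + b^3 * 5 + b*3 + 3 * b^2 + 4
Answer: D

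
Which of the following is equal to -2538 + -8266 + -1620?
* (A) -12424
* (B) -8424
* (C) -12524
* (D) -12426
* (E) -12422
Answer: A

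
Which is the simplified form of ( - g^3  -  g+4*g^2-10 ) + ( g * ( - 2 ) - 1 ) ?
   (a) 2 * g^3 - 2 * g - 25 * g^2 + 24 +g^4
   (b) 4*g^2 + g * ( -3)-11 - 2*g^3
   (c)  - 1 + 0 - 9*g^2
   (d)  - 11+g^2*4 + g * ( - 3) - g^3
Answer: d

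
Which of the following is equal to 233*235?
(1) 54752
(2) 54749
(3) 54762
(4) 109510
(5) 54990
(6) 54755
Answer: 6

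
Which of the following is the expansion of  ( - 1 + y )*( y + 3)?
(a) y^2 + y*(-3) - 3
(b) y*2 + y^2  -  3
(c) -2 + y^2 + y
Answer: b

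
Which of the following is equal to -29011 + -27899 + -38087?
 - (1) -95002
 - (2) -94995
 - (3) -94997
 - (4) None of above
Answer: 3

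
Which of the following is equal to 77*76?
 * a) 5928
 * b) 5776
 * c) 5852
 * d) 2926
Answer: c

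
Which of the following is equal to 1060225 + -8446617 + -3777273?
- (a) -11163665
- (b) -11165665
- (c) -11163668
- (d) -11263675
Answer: a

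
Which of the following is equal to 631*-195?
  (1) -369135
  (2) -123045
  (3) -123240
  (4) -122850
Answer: 2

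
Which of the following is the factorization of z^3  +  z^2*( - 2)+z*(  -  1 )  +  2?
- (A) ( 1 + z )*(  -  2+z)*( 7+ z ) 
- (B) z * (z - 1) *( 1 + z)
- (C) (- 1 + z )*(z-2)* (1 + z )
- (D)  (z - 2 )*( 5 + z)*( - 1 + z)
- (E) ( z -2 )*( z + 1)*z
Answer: C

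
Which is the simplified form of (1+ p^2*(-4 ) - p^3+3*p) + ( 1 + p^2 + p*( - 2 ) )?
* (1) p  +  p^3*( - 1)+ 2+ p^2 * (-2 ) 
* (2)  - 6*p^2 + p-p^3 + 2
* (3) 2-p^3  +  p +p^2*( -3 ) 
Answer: 3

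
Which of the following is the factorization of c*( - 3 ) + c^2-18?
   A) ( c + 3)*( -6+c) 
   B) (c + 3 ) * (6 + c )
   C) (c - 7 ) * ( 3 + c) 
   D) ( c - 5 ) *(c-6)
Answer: A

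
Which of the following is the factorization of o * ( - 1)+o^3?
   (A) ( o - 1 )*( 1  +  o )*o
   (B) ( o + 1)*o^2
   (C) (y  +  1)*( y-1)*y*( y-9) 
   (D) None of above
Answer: A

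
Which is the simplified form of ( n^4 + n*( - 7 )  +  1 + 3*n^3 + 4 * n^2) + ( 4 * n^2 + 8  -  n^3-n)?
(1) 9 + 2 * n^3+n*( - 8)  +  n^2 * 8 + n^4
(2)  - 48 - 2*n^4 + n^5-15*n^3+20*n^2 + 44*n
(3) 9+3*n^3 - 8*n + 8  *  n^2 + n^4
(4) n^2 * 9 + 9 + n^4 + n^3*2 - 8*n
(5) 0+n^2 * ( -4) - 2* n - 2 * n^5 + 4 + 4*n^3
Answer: 1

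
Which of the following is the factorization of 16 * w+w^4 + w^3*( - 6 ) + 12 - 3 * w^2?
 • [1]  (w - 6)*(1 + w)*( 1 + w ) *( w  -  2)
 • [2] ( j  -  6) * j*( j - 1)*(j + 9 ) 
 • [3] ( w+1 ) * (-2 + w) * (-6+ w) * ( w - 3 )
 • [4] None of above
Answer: 1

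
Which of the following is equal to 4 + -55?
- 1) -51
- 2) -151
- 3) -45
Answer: 1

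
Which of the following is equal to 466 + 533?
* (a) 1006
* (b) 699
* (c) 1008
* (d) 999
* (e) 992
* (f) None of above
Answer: d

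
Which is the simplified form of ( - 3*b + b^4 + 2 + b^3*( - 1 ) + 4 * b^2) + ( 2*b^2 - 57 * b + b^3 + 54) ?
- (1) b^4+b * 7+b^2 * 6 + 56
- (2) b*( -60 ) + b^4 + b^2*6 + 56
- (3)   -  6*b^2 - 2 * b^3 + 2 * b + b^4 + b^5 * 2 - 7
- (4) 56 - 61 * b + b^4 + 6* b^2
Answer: 2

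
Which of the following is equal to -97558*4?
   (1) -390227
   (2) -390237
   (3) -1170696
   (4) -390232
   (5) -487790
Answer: 4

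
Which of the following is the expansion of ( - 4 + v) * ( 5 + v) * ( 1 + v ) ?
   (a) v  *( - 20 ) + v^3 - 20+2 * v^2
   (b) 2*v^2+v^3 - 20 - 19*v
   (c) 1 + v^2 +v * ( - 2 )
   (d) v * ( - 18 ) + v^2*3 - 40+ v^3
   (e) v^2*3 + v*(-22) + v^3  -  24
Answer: b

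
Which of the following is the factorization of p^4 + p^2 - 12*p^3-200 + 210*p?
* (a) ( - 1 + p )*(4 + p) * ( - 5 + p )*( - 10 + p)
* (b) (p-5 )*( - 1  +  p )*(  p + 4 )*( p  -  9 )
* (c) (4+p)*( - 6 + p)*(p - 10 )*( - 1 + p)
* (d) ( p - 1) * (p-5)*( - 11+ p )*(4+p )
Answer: a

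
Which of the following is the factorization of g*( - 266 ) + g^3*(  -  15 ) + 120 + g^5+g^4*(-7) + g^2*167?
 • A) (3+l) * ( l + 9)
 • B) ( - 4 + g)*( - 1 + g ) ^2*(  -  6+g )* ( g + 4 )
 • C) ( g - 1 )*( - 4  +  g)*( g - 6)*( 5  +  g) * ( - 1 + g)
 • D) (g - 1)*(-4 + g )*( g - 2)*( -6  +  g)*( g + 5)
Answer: C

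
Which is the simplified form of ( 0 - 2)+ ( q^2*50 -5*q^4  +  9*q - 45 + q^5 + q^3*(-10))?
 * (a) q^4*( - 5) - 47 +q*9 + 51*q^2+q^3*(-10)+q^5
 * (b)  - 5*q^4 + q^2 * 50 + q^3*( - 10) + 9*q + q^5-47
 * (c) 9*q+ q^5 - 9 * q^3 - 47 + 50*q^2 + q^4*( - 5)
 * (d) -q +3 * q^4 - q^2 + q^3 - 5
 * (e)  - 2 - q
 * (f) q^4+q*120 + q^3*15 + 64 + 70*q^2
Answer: b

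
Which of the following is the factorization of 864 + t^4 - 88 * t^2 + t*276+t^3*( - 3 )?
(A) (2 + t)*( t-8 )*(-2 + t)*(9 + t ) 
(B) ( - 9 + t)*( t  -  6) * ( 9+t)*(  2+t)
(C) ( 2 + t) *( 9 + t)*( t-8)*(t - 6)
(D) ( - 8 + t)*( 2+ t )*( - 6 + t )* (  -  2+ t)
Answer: C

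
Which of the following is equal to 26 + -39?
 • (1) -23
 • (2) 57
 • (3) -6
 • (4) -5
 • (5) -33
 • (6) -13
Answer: 6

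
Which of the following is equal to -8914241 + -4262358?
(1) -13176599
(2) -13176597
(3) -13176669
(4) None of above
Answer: 1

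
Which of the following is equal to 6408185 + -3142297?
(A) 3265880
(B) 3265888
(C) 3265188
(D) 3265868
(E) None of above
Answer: B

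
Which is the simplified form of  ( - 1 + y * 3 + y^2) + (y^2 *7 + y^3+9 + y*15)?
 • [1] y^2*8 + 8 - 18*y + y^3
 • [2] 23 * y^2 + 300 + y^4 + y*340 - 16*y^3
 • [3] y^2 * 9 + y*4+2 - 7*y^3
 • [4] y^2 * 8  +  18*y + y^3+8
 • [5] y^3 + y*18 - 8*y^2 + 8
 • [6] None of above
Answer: 4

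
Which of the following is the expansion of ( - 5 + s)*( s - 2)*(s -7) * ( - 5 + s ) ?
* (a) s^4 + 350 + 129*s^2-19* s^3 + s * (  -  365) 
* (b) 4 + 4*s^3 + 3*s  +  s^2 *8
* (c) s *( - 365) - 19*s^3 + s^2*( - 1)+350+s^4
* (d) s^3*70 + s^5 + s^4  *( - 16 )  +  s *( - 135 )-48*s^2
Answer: a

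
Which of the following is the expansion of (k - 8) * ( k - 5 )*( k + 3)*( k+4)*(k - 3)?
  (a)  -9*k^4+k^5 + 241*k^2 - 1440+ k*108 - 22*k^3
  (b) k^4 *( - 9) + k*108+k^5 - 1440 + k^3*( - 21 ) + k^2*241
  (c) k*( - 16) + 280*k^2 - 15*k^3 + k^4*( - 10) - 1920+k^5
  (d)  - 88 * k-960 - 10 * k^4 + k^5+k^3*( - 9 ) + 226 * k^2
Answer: b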